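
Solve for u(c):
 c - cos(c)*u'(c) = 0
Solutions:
 u(c) = C1 + Integral(c/cos(c), c)


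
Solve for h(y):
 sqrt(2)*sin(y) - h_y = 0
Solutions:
 h(y) = C1 - sqrt(2)*cos(y)


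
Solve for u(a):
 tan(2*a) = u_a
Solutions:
 u(a) = C1 - log(cos(2*a))/2


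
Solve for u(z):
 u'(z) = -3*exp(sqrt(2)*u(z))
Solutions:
 u(z) = sqrt(2)*(2*log(1/(C1 + 3*z)) - log(2))/4


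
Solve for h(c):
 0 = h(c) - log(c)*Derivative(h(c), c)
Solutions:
 h(c) = C1*exp(li(c))


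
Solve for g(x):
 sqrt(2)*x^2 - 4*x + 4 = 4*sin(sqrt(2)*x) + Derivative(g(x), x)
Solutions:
 g(x) = C1 + sqrt(2)*x^3/3 - 2*x^2 + 4*x + 2*sqrt(2)*cos(sqrt(2)*x)


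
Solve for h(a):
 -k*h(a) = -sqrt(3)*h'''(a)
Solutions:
 h(a) = C1*exp(3^(5/6)*a*k^(1/3)/3) + C2*exp(a*k^(1/3)*(-3^(5/6) + 3*3^(1/3)*I)/6) + C3*exp(-a*k^(1/3)*(3^(5/6) + 3*3^(1/3)*I)/6)


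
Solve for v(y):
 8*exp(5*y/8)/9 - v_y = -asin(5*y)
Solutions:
 v(y) = C1 + y*asin(5*y) + sqrt(1 - 25*y^2)/5 + 64*exp(5*y/8)/45


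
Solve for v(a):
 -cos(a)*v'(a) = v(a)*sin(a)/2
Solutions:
 v(a) = C1*sqrt(cos(a))


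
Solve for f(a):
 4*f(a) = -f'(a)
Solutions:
 f(a) = C1*exp(-4*a)


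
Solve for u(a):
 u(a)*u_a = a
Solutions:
 u(a) = -sqrt(C1 + a^2)
 u(a) = sqrt(C1 + a^2)


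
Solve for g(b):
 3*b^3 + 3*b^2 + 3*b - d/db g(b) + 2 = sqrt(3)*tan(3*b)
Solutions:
 g(b) = C1 + 3*b^4/4 + b^3 + 3*b^2/2 + 2*b + sqrt(3)*log(cos(3*b))/3


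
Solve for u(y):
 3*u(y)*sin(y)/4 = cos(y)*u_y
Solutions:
 u(y) = C1/cos(y)^(3/4)


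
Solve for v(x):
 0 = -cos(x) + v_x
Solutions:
 v(x) = C1 + sin(x)


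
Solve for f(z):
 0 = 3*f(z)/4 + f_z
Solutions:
 f(z) = C1*exp(-3*z/4)


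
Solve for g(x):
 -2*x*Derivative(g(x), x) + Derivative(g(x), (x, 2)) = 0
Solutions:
 g(x) = C1 + C2*erfi(x)


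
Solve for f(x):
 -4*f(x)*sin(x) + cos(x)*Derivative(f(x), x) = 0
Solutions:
 f(x) = C1/cos(x)^4


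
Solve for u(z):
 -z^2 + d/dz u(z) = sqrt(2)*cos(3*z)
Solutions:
 u(z) = C1 + z^3/3 + sqrt(2)*sin(3*z)/3


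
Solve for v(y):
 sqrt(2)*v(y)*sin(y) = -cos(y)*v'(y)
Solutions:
 v(y) = C1*cos(y)^(sqrt(2))


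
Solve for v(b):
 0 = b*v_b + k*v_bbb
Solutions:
 v(b) = C1 + Integral(C2*airyai(b*(-1/k)^(1/3)) + C3*airybi(b*(-1/k)^(1/3)), b)


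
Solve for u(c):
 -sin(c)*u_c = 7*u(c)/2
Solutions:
 u(c) = C1*(cos(c) + 1)^(7/4)/(cos(c) - 1)^(7/4)


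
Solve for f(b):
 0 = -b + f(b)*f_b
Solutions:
 f(b) = -sqrt(C1 + b^2)
 f(b) = sqrt(C1 + b^2)


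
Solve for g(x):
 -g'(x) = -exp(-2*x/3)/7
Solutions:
 g(x) = C1 - 3*exp(-2*x/3)/14


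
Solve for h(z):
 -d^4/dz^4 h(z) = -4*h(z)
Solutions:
 h(z) = C1*exp(-sqrt(2)*z) + C2*exp(sqrt(2)*z) + C3*sin(sqrt(2)*z) + C4*cos(sqrt(2)*z)


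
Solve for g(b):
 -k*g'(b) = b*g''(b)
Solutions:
 g(b) = C1 + b^(1 - re(k))*(C2*sin(log(b)*Abs(im(k))) + C3*cos(log(b)*im(k)))


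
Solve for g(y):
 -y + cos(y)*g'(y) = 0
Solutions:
 g(y) = C1 + Integral(y/cos(y), y)


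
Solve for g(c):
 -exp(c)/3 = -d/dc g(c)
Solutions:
 g(c) = C1 + exp(c)/3


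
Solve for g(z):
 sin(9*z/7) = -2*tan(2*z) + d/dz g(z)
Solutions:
 g(z) = C1 - log(cos(2*z)) - 7*cos(9*z/7)/9


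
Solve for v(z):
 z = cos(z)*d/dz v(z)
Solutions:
 v(z) = C1 + Integral(z/cos(z), z)


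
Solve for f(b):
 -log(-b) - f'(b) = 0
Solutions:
 f(b) = C1 - b*log(-b) + b


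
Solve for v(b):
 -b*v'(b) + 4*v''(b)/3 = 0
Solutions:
 v(b) = C1 + C2*erfi(sqrt(6)*b/4)


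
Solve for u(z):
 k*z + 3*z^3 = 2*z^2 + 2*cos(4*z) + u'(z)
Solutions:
 u(z) = C1 + k*z^2/2 + 3*z^4/4 - 2*z^3/3 - sin(4*z)/2


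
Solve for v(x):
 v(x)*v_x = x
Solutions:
 v(x) = -sqrt(C1 + x^2)
 v(x) = sqrt(C1 + x^2)


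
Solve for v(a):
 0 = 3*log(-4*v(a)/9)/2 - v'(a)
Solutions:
 -2*Integral(1/(log(-_y) - 2*log(3) + 2*log(2)), (_y, v(a)))/3 = C1 - a


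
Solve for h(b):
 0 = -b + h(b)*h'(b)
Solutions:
 h(b) = -sqrt(C1 + b^2)
 h(b) = sqrt(C1 + b^2)


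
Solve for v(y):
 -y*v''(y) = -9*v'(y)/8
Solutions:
 v(y) = C1 + C2*y^(17/8)


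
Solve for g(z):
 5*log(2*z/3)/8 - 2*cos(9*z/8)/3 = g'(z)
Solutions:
 g(z) = C1 + 5*z*log(z)/8 - 5*z*log(3)/8 - 5*z/8 + 5*z*log(2)/8 - 16*sin(9*z/8)/27


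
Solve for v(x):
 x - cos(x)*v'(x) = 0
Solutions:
 v(x) = C1 + Integral(x/cos(x), x)


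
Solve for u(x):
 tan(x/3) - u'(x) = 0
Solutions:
 u(x) = C1 - 3*log(cos(x/3))


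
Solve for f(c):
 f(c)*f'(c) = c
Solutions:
 f(c) = -sqrt(C1 + c^2)
 f(c) = sqrt(C1 + c^2)


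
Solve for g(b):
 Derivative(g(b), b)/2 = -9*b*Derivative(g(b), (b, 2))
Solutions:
 g(b) = C1 + C2*b^(17/18)


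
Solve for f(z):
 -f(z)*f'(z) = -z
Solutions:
 f(z) = -sqrt(C1 + z^2)
 f(z) = sqrt(C1 + z^2)


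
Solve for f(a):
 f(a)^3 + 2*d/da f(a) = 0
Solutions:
 f(a) = -sqrt(-1/(C1 - a))
 f(a) = sqrt(-1/(C1 - a))


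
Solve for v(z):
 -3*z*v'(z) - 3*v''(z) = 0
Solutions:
 v(z) = C1 + C2*erf(sqrt(2)*z/2)


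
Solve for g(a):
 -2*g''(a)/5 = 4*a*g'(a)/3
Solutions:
 g(a) = C1 + C2*erf(sqrt(15)*a/3)


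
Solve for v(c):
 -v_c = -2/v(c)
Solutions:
 v(c) = -sqrt(C1 + 4*c)
 v(c) = sqrt(C1 + 4*c)


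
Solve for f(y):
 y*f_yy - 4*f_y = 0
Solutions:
 f(y) = C1 + C2*y^5


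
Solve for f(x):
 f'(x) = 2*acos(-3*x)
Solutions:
 f(x) = C1 + 2*x*acos(-3*x) + 2*sqrt(1 - 9*x^2)/3


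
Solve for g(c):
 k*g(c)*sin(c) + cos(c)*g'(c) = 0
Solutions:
 g(c) = C1*exp(k*log(cos(c)))


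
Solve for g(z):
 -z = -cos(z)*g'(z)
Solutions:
 g(z) = C1 + Integral(z/cos(z), z)


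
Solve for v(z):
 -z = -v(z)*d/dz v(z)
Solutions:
 v(z) = -sqrt(C1 + z^2)
 v(z) = sqrt(C1 + z^2)


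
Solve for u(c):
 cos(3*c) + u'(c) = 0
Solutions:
 u(c) = C1 - sin(3*c)/3


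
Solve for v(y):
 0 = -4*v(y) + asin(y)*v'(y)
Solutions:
 v(y) = C1*exp(4*Integral(1/asin(y), y))


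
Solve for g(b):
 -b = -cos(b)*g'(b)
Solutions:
 g(b) = C1 + Integral(b/cos(b), b)


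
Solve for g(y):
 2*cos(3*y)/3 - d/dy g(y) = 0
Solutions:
 g(y) = C1 + 2*sin(3*y)/9


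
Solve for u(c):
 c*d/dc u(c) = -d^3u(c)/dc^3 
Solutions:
 u(c) = C1 + Integral(C2*airyai(-c) + C3*airybi(-c), c)


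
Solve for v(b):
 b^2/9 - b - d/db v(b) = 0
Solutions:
 v(b) = C1 + b^3/27 - b^2/2


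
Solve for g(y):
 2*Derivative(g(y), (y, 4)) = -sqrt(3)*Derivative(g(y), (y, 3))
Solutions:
 g(y) = C1 + C2*y + C3*y^2 + C4*exp(-sqrt(3)*y/2)


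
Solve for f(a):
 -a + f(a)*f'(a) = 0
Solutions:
 f(a) = -sqrt(C1 + a^2)
 f(a) = sqrt(C1 + a^2)


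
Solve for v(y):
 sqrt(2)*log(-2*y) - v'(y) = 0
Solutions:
 v(y) = C1 + sqrt(2)*y*log(-y) + sqrt(2)*y*(-1 + log(2))


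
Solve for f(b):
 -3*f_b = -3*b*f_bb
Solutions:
 f(b) = C1 + C2*b^2


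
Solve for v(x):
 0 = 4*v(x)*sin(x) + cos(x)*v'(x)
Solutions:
 v(x) = C1*cos(x)^4


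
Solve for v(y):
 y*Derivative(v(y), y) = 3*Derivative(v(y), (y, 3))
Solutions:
 v(y) = C1 + Integral(C2*airyai(3^(2/3)*y/3) + C3*airybi(3^(2/3)*y/3), y)


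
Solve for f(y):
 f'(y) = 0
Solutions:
 f(y) = C1


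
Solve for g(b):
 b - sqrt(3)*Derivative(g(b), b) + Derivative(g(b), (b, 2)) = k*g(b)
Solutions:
 g(b) = C1*exp(b*(-sqrt(4*k + 3) + sqrt(3))/2) + C2*exp(b*(sqrt(4*k + 3) + sqrt(3))/2) + b/k - sqrt(3)/k^2


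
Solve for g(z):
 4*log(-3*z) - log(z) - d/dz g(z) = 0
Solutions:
 g(z) = C1 + 3*z*log(z) + z*(-3 + 4*log(3) + 4*I*pi)


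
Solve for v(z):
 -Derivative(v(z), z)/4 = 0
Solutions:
 v(z) = C1


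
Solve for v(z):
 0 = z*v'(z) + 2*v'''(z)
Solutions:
 v(z) = C1 + Integral(C2*airyai(-2^(2/3)*z/2) + C3*airybi(-2^(2/3)*z/2), z)


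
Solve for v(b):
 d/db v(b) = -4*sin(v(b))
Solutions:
 v(b) = -acos((-C1 - exp(8*b))/(C1 - exp(8*b))) + 2*pi
 v(b) = acos((-C1 - exp(8*b))/(C1 - exp(8*b)))


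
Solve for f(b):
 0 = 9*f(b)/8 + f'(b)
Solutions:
 f(b) = C1*exp(-9*b/8)


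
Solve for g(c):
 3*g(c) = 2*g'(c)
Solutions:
 g(c) = C1*exp(3*c/2)


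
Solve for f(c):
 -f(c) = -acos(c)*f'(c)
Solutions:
 f(c) = C1*exp(Integral(1/acos(c), c))


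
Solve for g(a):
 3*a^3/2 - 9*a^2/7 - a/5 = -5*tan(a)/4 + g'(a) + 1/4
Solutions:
 g(a) = C1 + 3*a^4/8 - 3*a^3/7 - a^2/10 - a/4 - 5*log(cos(a))/4


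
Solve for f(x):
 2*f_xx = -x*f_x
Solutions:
 f(x) = C1 + C2*erf(x/2)


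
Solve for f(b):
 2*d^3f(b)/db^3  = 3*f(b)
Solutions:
 f(b) = C3*exp(2^(2/3)*3^(1/3)*b/2) + (C1*sin(2^(2/3)*3^(5/6)*b/4) + C2*cos(2^(2/3)*3^(5/6)*b/4))*exp(-2^(2/3)*3^(1/3)*b/4)


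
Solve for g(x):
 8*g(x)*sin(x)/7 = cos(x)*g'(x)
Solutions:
 g(x) = C1/cos(x)^(8/7)


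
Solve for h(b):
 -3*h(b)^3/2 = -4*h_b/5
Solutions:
 h(b) = -2*sqrt(-1/(C1 + 15*b))
 h(b) = 2*sqrt(-1/(C1 + 15*b))


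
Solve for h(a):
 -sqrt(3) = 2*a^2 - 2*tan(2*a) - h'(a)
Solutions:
 h(a) = C1 + 2*a^3/3 + sqrt(3)*a + log(cos(2*a))


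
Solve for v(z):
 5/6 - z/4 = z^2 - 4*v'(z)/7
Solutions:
 v(z) = C1 + 7*z^3/12 + 7*z^2/32 - 35*z/24


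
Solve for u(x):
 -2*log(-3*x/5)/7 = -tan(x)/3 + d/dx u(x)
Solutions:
 u(x) = C1 - 2*x*log(-x)/7 - 2*x*log(3)/7 + 2*x/7 + 2*x*log(5)/7 - log(cos(x))/3


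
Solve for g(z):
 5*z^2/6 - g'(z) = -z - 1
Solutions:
 g(z) = C1 + 5*z^3/18 + z^2/2 + z


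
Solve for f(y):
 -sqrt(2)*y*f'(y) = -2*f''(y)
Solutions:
 f(y) = C1 + C2*erfi(2^(1/4)*y/2)


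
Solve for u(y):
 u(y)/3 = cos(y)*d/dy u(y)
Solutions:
 u(y) = C1*(sin(y) + 1)^(1/6)/(sin(y) - 1)^(1/6)


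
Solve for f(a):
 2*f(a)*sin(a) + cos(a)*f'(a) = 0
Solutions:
 f(a) = C1*cos(a)^2


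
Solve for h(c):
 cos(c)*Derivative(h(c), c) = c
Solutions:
 h(c) = C1 + Integral(c/cos(c), c)


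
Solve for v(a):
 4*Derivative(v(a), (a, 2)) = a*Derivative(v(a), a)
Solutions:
 v(a) = C1 + C2*erfi(sqrt(2)*a/4)


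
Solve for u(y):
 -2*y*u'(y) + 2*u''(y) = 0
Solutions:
 u(y) = C1 + C2*erfi(sqrt(2)*y/2)


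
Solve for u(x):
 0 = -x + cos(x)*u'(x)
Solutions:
 u(x) = C1 + Integral(x/cos(x), x)


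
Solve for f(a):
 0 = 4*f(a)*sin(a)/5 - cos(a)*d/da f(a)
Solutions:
 f(a) = C1/cos(a)^(4/5)


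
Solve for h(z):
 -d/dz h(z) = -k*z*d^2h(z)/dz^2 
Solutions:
 h(z) = C1 + z^(((re(k) + 1)*re(k) + im(k)^2)/(re(k)^2 + im(k)^2))*(C2*sin(log(z)*Abs(im(k))/(re(k)^2 + im(k)^2)) + C3*cos(log(z)*im(k)/(re(k)^2 + im(k)^2)))


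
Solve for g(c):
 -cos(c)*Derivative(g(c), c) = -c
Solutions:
 g(c) = C1 + Integral(c/cos(c), c)


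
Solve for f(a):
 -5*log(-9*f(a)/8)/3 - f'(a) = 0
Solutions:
 3*Integral(1/(log(-_y) - 3*log(2) + 2*log(3)), (_y, f(a)))/5 = C1 - a


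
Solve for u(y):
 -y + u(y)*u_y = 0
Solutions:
 u(y) = -sqrt(C1 + y^2)
 u(y) = sqrt(C1 + y^2)


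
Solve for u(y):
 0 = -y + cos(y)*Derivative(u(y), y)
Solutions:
 u(y) = C1 + Integral(y/cos(y), y)


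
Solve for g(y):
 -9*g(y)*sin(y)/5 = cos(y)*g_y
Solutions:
 g(y) = C1*cos(y)^(9/5)


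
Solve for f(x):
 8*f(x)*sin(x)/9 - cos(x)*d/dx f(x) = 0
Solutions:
 f(x) = C1/cos(x)^(8/9)


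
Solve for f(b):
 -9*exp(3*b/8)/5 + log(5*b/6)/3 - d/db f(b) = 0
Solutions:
 f(b) = C1 + b*log(b)/3 + b*(-log(6) - 1 + log(5))/3 - 24*exp(3*b/8)/5


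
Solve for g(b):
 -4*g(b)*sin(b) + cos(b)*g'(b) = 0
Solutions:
 g(b) = C1/cos(b)^4


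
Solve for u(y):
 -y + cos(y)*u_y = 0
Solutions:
 u(y) = C1 + Integral(y/cos(y), y)


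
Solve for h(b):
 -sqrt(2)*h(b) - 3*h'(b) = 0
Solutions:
 h(b) = C1*exp(-sqrt(2)*b/3)


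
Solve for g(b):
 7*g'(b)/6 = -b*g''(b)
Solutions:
 g(b) = C1 + C2/b^(1/6)


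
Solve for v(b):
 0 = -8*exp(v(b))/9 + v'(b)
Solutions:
 v(b) = log(-1/(C1 + 8*b)) + 2*log(3)


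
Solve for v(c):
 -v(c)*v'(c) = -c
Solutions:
 v(c) = -sqrt(C1 + c^2)
 v(c) = sqrt(C1 + c^2)


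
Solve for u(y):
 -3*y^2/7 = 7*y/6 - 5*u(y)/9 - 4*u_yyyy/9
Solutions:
 u(y) = 27*y^2/35 + 21*y/10 + (C1*sin(5^(1/4)*y/2) + C2*cos(5^(1/4)*y/2))*exp(-5^(1/4)*y/2) + (C3*sin(5^(1/4)*y/2) + C4*cos(5^(1/4)*y/2))*exp(5^(1/4)*y/2)


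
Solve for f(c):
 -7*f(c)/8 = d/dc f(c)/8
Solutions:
 f(c) = C1*exp(-7*c)


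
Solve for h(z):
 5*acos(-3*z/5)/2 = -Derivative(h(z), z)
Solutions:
 h(z) = C1 - 5*z*acos(-3*z/5)/2 - 5*sqrt(25 - 9*z^2)/6


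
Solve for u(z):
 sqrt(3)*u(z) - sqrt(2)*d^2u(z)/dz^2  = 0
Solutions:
 u(z) = C1*exp(-2^(3/4)*3^(1/4)*z/2) + C2*exp(2^(3/4)*3^(1/4)*z/2)


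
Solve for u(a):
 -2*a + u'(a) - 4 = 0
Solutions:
 u(a) = C1 + a^2 + 4*a


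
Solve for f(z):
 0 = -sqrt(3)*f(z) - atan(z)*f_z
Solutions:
 f(z) = C1*exp(-sqrt(3)*Integral(1/atan(z), z))


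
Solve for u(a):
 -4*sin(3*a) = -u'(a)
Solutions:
 u(a) = C1 - 4*cos(3*a)/3


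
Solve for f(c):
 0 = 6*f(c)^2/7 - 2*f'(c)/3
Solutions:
 f(c) = -7/(C1 + 9*c)


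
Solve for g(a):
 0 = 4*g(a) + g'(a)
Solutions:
 g(a) = C1*exp(-4*a)


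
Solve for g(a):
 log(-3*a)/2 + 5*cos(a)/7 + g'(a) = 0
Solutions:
 g(a) = C1 - a*log(-a)/2 - a*log(3)/2 + a/2 - 5*sin(a)/7


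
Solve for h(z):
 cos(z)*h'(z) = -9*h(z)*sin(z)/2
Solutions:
 h(z) = C1*cos(z)^(9/2)


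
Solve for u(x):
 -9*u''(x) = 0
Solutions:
 u(x) = C1 + C2*x


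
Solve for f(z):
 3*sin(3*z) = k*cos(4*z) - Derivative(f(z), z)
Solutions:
 f(z) = C1 + k*sin(4*z)/4 + cos(3*z)


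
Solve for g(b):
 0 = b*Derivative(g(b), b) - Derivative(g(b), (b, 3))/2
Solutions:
 g(b) = C1 + Integral(C2*airyai(2^(1/3)*b) + C3*airybi(2^(1/3)*b), b)


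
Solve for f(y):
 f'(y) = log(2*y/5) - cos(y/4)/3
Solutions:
 f(y) = C1 + y*log(y) - y*log(5) - y + y*log(2) - 4*sin(y/4)/3


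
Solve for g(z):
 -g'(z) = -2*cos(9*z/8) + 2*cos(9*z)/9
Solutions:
 g(z) = C1 + 16*sin(9*z/8)/9 - 2*sin(9*z)/81


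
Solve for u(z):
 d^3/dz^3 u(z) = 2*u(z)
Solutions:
 u(z) = C3*exp(2^(1/3)*z) + (C1*sin(2^(1/3)*sqrt(3)*z/2) + C2*cos(2^(1/3)*sqrt(3)*z/2))*exp(-2^(1/3)*z/2)


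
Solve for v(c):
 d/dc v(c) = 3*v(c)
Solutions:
 v(c) = C1*exp(3*c)


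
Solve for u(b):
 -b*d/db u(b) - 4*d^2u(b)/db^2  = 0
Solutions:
 u(b) = C1 + C2*erf(sqrt(2)*b/4)


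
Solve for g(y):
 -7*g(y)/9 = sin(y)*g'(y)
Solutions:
 g(y) = C1*(cos(y) + 1)^(7/18)/(cos(y) - 1)^(7/18)


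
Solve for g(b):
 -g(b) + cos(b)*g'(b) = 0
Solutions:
 g(b) = C1*sqrt(sin(b) + 1)/sqrt(sin(b) - 1)


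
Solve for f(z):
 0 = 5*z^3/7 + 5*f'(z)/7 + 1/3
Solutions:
 f(z) = C1 - z^4/4 - 7*z/15


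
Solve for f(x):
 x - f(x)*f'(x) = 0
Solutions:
 f(x) = -sqrt(C1 + x^2)
 f(x) = sqrt(C1 + x^2)


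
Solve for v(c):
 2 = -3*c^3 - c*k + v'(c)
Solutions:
 v(c) = C1 + 3*c^4/4 + c^2*k/2 + 2*c


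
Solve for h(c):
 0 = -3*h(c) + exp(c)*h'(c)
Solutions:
 h(c) = C1*exp(-3*exp(-c))


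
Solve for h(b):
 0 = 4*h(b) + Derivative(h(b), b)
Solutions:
 h(b) = C1*exp(-4*b)


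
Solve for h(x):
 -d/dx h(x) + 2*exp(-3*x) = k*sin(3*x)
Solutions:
 h(x) = C1 + k*cos(3*x)/3 - 2*exp(-3*x)/3


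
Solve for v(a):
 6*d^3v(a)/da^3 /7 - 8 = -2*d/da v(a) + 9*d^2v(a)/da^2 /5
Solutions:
 v(a) = C1 + 4*a + (C2*sin(sqrt(4431)*a/60) + C3*cos(sqrt(4431)*a/60))*exp(21*a/20)


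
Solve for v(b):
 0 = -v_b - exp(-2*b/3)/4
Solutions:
 v(b) = C1 + 3*exp(-2*b/3)/8


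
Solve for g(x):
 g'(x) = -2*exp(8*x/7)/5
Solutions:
 g(x) = C1 - 7*exp(8*x/7)/20


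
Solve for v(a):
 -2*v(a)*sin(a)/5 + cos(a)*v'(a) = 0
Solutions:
 v(a) = C1/cos(a)^(2/5)


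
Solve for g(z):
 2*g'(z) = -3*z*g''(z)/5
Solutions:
 g(z) = C1 + C2/z^(7/3)


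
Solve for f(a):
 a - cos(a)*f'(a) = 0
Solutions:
 f(a) = C1 + Integral(a/cos(a), a)


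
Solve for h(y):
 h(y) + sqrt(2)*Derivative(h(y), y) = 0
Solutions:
 h(y) = C1*exp(-sqrt(2)*y/2)


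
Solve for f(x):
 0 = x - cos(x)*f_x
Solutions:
 f(x) = C1 + Integral(x/cos(x), x)


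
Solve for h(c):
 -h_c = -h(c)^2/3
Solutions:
 h(c) = -3/(C1 + c)


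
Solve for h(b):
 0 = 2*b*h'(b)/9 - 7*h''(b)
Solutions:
 h(b) = C1 + C2*erfi(sqrt(7)*b/21)


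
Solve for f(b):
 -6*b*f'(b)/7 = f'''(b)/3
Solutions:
 f(b) = C1 + Integral(C2*airyai(-18^(1/3)*7^(2/3)*b/7) + C3*airybi(-18^(1/3)*7^(2/3)*b/7), b)


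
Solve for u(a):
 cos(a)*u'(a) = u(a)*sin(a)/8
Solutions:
 u(a) = C1/cos(a)^(1/8)


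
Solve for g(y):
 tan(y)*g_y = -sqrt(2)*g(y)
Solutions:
 g(y) = C1/sin(y)^(sqrt(2))


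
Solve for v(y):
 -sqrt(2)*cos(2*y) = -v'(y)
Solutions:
 v(y) = C1 + sqrt(2)*sin(2*y)/2


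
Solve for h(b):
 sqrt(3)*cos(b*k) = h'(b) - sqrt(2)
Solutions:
 h(b) = C1 + sqrt(2)*b + sqrt(3)*sin(b*k)/k


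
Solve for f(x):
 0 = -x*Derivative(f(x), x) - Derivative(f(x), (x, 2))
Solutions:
 f(x) = C1 + C2*erf(sqrt(2)*x/2)


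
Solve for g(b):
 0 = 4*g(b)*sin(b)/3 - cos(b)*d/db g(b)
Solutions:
 g(b) = C1/cos(b)^(4/3)


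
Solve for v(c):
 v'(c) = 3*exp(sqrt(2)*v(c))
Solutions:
 v(c) = sqrt(2)*(2*log(-1/(C1 + 3*c)) - log(2))/4


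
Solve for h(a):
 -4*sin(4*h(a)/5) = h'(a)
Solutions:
 4*a + 5*log(cos(4*h(a)/5) - 1)/8 - 5*log(cos(4*h(a)/5) + 1)/8 = C1


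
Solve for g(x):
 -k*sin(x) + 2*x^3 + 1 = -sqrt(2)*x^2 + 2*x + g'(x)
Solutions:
 g(x) = C1 + k*cos(x) + x^4/2 + sqrt(2)*x^3/3 - x^2 + x


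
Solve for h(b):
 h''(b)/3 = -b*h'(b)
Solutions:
 h(b) = C1 + C2*erf(sqrt(6)*b/2)


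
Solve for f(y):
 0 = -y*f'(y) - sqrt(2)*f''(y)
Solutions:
 f(y) = C1 + C2*erf(2^(1/4)*y/2)


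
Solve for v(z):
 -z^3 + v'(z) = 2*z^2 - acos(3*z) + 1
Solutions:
 v(z) = C1 + z^4/4 + 2*z^3/3 - z*acos(3*z) + z + sqrt(1 - 9*z^2)/3


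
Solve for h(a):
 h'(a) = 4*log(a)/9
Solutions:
 h(a) = C1 + 4*a*log(a)/9 - 4*a/9


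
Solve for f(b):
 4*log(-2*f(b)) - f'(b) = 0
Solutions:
 -Integral(1/(log(-_y) + log(2)), (_y, f(b)))/4 = C1 - b


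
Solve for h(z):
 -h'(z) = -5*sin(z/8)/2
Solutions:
 h(z) = C1 - 20*cos(z/8)


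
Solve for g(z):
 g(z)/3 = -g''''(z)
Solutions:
 g(z) = (C1*sin(sqrt(2)*3^(3/4)*z/6) + C2*cos(sqrt(2)*3^(3/4)*z/6))*exp(-sqrt(2)*3^(3/4)*z/6) + (C3*sin(sqrt(2)*3^(3/4)*z/6) + C4*cos(sqrt(2)*3^(3/4)*z/6))*exp(sqrt(2)*3^(3/4)*z/6)


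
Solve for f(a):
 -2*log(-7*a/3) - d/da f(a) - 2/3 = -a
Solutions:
 f(a) = C1 + a^2/2 - 2*a*log(-a) + a*(-2*log(7) + 4/3 + 2*log(3))


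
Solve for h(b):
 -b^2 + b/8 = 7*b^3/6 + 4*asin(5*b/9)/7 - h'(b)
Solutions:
 h(b) = C1 + 7*b^4/24 + b^3/3 - b^2/16 + 4*b*asin(5*b/9)/7 + 4*sqrt(81 - 25*b^2)/35


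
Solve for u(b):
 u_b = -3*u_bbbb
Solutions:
 u(b) = C1 + C4*exp(-3^(2/3)*b/3) + (C2*sin(3^(1/6)*b/2) + C3*cos(3^(1/6)*b/2))*exp(3^(2/3)*b/6)


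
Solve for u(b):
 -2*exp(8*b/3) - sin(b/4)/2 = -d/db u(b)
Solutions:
 u(b) = C1 + 3*exp(8*b/3)/4 - 2*cos(b/4)


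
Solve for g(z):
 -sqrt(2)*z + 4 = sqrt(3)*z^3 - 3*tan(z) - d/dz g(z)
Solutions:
 g(z) = C1 + sqrt(3)*z^4/4 + sqrt(2)*z^2/2 - 4*z + 3*log(cos(z))


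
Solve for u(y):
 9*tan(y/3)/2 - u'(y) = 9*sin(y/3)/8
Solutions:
 u(y) = C1 - 27*log(cos(y/3))/2 + 27*cos(y/3)/8


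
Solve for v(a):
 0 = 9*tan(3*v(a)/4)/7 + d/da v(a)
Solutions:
 v(a) = -4*asin(C1*exp(-27*a/28))/3 + 4*pi/3
 v(a) = 4*asin(C1*exp(-27*a/28))/3


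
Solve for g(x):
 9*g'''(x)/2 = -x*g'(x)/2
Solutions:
 g(x) = C1 + Integral(C2*airyai(-3^(1/3)*x/3) + C3*airybi(-3^(1/3)*x/3), x)


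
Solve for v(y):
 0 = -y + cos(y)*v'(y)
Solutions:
 v(y) = C1 + Integral(y/cos(y), y)


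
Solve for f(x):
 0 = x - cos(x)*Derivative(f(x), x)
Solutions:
 f(x) = C1 + Integral(x/cos(x), x)


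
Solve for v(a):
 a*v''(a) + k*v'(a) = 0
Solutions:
 v(a) = C1 + a^(1 - re(k))*(C2*sin(log(a)*Abs(im(k))) + C3*cos(log(a)*im(k)))


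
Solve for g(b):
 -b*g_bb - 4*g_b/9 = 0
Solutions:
 g(b) = C1 + C2*b^(5/9)


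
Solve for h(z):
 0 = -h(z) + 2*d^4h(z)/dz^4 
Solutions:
 h(z) = C1*exp(-2^(3/4)*z/2) + C2*exp(2^(3/4)*z/2) + C3*sin(2^(3/4)*z/2) + C4*cos(2^(3/4)*z/2)


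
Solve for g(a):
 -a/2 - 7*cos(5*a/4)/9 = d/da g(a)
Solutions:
 g(a) = C1 - a^2/4 - 28*sin(5*a/4)/45


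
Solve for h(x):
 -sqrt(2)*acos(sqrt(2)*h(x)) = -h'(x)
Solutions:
 Integral(1/acos(sqrt(2)*_y), (_y, h(x))) = C1 + sqrt(2)*x


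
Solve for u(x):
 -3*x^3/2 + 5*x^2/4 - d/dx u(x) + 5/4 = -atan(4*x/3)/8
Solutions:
 u(x) = C1 - 3*x^4/8 + 5*x^3/12 + x*atan(4*x/3)/8 + 5*x/4 - 3*log(16*x^2 + 9)/64


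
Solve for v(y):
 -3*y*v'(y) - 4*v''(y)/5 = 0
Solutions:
 v(y) = C1 + C2*erf(sqrt(30)*y/4)


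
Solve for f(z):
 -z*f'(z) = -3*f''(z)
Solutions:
 f(z) = C1 + C2*erfi(sqrt(6)*z/6)


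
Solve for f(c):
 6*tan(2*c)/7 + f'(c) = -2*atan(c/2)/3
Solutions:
 f(c) = C1 - 2*c*atan(c/2)/3 + 2*log(c^2 + 4)/3 + 3*log(cos(2*c))/7


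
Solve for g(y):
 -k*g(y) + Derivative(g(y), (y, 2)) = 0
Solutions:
 g(y) = C1*exp(-sqrt(k)*y) + C2*exp(sqrt(k)*y)


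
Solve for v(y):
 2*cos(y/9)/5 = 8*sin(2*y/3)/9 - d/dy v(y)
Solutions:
 v(y) = C1 - 18*sin(y/9)/5 - 4*cos(2*y/3)/3


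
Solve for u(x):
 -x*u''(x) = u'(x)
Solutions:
 u(x) = C1 + C2*log(x)


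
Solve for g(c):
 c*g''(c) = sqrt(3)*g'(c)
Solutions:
 g(c) = C1 + C2*c^(1 + sqrt(3))


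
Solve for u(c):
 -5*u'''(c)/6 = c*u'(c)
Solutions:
 u(c) = C1 + Integral(C2*airyai(-5^(2/3)*6^(1/3)*c/5) + C3*airybi(-5^(2/3)*6^(1/3)*c/5), c)


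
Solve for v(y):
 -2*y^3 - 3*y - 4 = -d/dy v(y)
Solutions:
 v(y) = C1 + y^4/2 + 3*y^2/2 + 4*y


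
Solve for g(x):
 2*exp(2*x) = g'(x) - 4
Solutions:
 g(x) = C1 + 4*x + exp(2*x)


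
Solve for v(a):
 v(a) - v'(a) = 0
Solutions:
 v(a) = C1*exp(a)


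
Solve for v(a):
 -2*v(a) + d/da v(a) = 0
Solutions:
 v(a) = C1*exp(2*a)


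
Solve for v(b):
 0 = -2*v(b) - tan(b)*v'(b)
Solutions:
 v(b) = C1/sin(b)^2


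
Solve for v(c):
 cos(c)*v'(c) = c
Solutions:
 v(c) = C1 + Integral(c/cos(c), c)


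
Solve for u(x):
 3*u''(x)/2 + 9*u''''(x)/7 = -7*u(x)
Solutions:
 u(x) = (C1*sin(sqrt(21)*x*cos(atan(sqrt(15))/2)/3) + C2*cos(sqrt(21)*x*cos(atan(sqrt(15))/2)/3))*exp(-sqrt(21)*x*sin(atan(sqrt(15))/2)/3) + (C3*sin(sqrt(21)*x*cos(atan(sqrt(15))/2)/3) + C4*cos(sqrt(21)*x*cos(atan(sqrt(15))/2)/3))*exp(sqrt(21)*x*sin(atan(sqrt(15))/2)/3)


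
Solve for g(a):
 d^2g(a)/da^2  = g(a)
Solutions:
 g(a) = C1*exp(-a) + C2*exp(a)


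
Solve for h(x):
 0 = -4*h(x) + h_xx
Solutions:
 h(x) = C1*exp(-2*x) + C2*exp(2*x)


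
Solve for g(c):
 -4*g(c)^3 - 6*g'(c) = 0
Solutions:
 g(c) = -sqrt(6)*sqrt(-1/(C1 - 2*c))/2
 g(c) = sqrt(6)*sqrt(-1/(C1 - 2*c))/2


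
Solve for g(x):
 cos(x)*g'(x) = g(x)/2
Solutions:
 g(x) = C1*(sin(x) + 1)^(1/4)/(sin(x) - 1)^(1/4)


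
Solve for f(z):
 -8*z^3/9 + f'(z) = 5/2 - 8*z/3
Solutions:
 f(z) = C1 + 2*z^4/9 - 4*z^2/3 + 5*z/2


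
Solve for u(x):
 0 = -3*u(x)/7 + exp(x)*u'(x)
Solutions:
 u(x) = C1*exp(-3*exp(-x)/7)


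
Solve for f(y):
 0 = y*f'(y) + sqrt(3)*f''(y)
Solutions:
 f(y) = C1 + C2*erf(sqrt(2)*3^(3/4)*y/6)


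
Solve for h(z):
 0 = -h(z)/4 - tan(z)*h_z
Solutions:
 h(z) = C1/sin(z)^(1/4)


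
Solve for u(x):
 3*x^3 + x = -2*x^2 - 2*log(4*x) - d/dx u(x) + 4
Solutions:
 u(x) = C1 - 3*x^4/4 - 2*x^3/3 - x^2/2 - 2*x*log(x) - 4*x*log(2) + 6*x


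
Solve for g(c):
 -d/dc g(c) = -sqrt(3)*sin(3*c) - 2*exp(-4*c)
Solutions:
 g(c) = C1 - sqrt(3)*cos(3*c)/3 - exp(-4*c)/2


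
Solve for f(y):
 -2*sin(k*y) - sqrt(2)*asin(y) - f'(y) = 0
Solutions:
 f(y) = C1 - sqrt(2)*(y*asin(y) + sqrt(1 - y^2)) - 2*Piecewise((-cos(k*y)/k, Ne(k, 0)), (0, True))


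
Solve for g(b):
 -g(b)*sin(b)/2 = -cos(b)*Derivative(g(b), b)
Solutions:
 g(b) = C1/sqrt(cos(b))


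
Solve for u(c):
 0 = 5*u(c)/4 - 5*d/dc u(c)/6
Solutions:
 u(c) = C1*exp(3*c/2)


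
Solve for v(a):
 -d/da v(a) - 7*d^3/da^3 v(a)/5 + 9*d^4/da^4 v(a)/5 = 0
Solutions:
 v(a) = C1 + C2*exp(a*(-2^(2/3)*(27*sqrt(184605) + 11621)^(1/3) - 98*2^(1/3)/(27*sqrt(184605) + 11621)^(1/3) + 28)/108)*sin(2^(1/3)*sqrt(3)*a*(-2^(1/3)*(27*sqrt(184605) + 11621)^(1/3) + 98/(27*sqrt(184605) + 11621)^(1/3))/108) + C3*exp(a*(-2^(2/3)*(27*sqrt(184605) + 11621)^(1/3) - 98*2^(1/3)/(27*sqrt(184605) + 11621)^(1/3) + 28)/108)*cos(2^(1/3)*sqrt(3)*a*(-2^(1/3)*(27*sqrt(184605) + 11621)^(1/3) + 98/(27*sqrt(184605) + 11621)^(1/3))/108) + C4*exp(a*(98*2^(1/3)/(27*sqrt(184605) + 11621)^(1/3) + 14 + 2^(2/3)*(27*sqrt(184605) + 11621)^(1/3))/54)


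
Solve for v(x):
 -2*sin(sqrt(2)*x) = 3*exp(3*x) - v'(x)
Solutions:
 v(x) = C1 + exp(3*x) - sqrt(2)*cos(sqrt(2)*x)


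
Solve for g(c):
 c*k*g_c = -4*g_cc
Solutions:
 g(c) = Piecewise((-sqrt(2)*sqrt(pi)*C1*erf(sqrt(2)*c*sqrt(k)/4)/sqrt(k) - C2, (k > 0) | (k < 0)), (-C1*c - C2, True))


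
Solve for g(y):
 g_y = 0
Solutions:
 g(y) = C1


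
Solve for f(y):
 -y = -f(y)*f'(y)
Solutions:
 f(y) = -sqrt(C1 + y^2)
 f(y) = sqrt(C1 + y^2)


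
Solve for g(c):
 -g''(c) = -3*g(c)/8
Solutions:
 g(c) = C1*exp(-sqrt(6)*c/4) + C2*exp(sqrt(6)*c/4)


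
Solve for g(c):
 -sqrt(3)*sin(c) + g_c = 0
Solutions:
 g(c) = C1 - sqrt(3)*cos(c)


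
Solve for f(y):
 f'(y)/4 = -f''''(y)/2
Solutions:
 f(y) = C1 + C4*exp(-2^(2/3)*y/2) + (C2*sin(2^(2/3)*sqrt(3)*y/4) + C3*cos(2^(2/3)*sqrt(3)*y/4))*exp(2^(2/3)*y/4)


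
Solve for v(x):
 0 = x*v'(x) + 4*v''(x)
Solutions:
 v(x) = C1 + C2*erf(sqrt(2)*x/4)


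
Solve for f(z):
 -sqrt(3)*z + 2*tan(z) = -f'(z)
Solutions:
 f(z) = C1 + sqrt(3)*z^2/2 + 2*log(cos(z))


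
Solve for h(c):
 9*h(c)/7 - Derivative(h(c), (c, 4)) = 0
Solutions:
 h(c) = C1*exp(-sqrt(3)*7^(3/4)*c/7) + C2*exp(sqrt(3)*7^(3/4)*c/7) + C3*sin(sqrt(3)*7^(3/4)*c/7) + C4*cos(sqrt(3)*7^(3/4)*c/7)


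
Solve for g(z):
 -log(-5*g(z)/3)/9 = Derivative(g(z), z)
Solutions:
 9*Integral(1/(log(-_y) - log(3) + log(5)), (_y, g(z))) = C1 - z


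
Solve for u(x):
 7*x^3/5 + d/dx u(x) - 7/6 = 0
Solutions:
 u(x) = C1 - 7*x^4/20 + 7*x/6


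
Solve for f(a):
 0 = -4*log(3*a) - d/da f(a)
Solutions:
 f(a) = C1 - 4*a*log(a) - a*log(81) + 4*a


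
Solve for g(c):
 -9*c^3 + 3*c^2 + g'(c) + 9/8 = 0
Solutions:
 g(c) = C1 + 9*c^4/4 - c^3 - 9*c/8


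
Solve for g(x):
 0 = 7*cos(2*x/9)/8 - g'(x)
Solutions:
 g(x) = C1 + 63*sin(2*x/9)/16


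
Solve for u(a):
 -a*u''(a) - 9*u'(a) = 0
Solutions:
 u(a) = C1 + C2/a^8


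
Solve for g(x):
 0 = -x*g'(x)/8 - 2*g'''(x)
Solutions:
 g(x) = C1 + Integral(C2*airyai(-2^(2/3)*x/4) + C3*airybi(-2^(2/3)*x/4), x)


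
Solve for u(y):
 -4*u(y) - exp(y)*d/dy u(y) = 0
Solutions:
 u(y) = C1*exp(4*exp(-y))


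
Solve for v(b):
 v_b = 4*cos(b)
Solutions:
 v(b) = C1 + 4*sin(b)


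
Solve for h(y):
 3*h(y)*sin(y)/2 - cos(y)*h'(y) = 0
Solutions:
 h(y) = C1/cos(y)^(3/2)


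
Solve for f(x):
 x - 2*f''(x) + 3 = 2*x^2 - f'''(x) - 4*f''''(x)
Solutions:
 f(x) = C1 + C2*x + C3*exp(x*(-1 + sqrt(33))/8) + C4*exp(-x*(1 + sqrt(33))/8) - x^4/12 - x^3/12 - 11*x^2/8


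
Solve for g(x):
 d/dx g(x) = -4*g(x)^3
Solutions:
 g(x) = -sqrt(2)*sqrt(-1/(C1 - 4*x))/2
 g(x) = sqrt(2)*sqrt(-1/(C1 - 4*x))/2


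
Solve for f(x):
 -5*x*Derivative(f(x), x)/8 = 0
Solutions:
 f(x) = C1


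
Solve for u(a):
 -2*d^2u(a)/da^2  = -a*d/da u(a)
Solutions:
 u(a) = C1 + C2*erfi(a/2)


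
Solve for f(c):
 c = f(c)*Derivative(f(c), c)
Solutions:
 f(c) = -sqrt(C1 + c^2)
 f(c) = sqrt(C1 + c^2)


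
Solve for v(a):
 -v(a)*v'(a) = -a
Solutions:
 v(a) = -sqrt(C1 + a^2)
 v(a) = sqrt(C1 + a^2)


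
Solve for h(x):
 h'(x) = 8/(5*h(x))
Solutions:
 h(x) = -sqrt(C1 + 80*x)/5
 h(x) = sqrt(C1 + 80*x)/5


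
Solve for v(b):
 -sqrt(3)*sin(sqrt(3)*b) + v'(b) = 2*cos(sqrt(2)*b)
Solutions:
 v(b) = C1 + sqrt(2)*sin(sqrt(2)*b) - cos(sqrt(3)*b)


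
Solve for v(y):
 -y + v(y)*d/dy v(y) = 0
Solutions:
 v(y) = -sqrt(C1 + y^2)
 v(y) = sqrt(C1 + y^2)


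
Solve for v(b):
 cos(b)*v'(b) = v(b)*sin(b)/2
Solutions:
 v(b) = C1/sqrt(cos(b))


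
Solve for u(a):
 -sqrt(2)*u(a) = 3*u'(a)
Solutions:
 u(a) = C1*exp(-sqrt(2)*a/3)


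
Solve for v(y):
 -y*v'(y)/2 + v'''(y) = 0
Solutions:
 v(y) = C1 + Integral(C2*airyai(2^(2/3)*y/2) + C3*airybi(2^(2/3)*y/2), y)


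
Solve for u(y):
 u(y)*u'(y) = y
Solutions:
 u(y) = -sqrt(C1 + y^2)
 u(y) = sqrt(C1 + y^2)


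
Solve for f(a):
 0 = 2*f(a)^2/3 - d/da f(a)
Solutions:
 f(a) = -3/(C1 + 2*a)


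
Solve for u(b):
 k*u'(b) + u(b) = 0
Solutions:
 u(b) = C1*exp(-b/k)


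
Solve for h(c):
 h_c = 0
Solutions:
 h(c) = C1


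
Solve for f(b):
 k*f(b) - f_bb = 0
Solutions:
 f(b) = C1*exp(-b*sqrt(k)) + C2*exp(b*sqrt(k))


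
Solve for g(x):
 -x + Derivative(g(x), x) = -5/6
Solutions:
 g(x) = C1 + x^2/2 - 5*x/6


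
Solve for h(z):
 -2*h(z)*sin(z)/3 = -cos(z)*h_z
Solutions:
 h(z) = C1/cos(z)^(2/3)


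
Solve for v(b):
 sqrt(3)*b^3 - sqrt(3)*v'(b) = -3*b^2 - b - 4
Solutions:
 v(b) = C1 + b^4/4 + sqrt(3)*b^3/3 + sqrt(3)*b^2/6 + 4*sqrt(3)*b/3


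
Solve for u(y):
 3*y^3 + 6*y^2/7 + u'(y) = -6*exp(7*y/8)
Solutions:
 u(y) = C1 - 3*y^4/4 - 2*y^3/7 - 48*exp(7*y/8)/7


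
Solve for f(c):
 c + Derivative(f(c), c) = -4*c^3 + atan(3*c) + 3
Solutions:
 f(c) = C1 - c^4 - c^2/2 + c*atan(3*c) + 3*c - log(9*c^2 + 1)/6


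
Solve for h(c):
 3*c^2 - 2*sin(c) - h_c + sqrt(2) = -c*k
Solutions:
 h(c) = C1 + c^3 + c^2*k/2 + sqrt(2)*c + 2*cos(c)


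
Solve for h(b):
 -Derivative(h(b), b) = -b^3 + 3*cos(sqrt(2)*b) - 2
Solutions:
 h(b) = C1 + b^4/4 + 2*b - 3*sqrt(2)*sin(sqrt(2)*b)/2


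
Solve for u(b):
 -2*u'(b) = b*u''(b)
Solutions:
 u(b) = C1 + C2/b


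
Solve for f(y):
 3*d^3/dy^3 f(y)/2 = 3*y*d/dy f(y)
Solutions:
 f(y) = C1 + Integral(C2*airyai(2^(1/3)*y) + C3*airybi(2^(1/3)*y), y)


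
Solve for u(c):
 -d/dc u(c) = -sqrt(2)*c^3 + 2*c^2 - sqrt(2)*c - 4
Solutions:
 u(c) = C1 + sqrt(2)*c^4/4 - 2*c^3/3 + sqrt(2)*c^2/2 + 4*c


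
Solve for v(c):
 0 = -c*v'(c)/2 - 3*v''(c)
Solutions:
 v(c) = C1 + C2*erf(sqrt(3)*c/6)


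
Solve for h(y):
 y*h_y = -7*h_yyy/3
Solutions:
 h(y) = C1 + Integral(C2*airyai(-3^(1/3)*7^(2/3)*y/7) + C3*airybi(-3^(1/3)*7^(2/3)*y/7), y)


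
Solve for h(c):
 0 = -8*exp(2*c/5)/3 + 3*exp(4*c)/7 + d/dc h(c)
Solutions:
 h(c) = C1 + 20*exp(2*c/5)/3 - 3*exp(4*c)/28


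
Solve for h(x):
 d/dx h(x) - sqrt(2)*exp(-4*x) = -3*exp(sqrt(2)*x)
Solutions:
 h(x) = C1 - 3*sqrt(2)*exp(sqrt(2)*x)/2 - sqrt(2)*exp(-4*x)/4


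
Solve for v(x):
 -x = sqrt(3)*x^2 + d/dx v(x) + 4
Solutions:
 v(x) = C1 - sqrt(3)*x^3/3 - x^2/2 - 4*x


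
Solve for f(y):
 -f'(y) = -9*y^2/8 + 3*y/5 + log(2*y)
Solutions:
 f(y) = C1 + 3*y^3/8 - 3*y^2/10 - y*log(y) - y*log(2) + y


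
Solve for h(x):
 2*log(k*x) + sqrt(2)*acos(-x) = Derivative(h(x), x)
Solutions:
 h(x) = C1 + 2*x*log(k*x) - 2*x + sqrt(2)*(x*acos(-x) + sqrt(1 - x^2))


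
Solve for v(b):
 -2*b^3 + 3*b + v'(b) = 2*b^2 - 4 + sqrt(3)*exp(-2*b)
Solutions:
 v(b) = C1 + b^4/2 + 2*b^3/3 - 3*b^2/2 - 4*b - sqrt(3)*exp(-2*b)/2


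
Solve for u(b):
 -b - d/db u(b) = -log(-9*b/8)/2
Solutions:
 u(b) = C1 - b^2/2 + b*log(-b)/2 + b*(-3*log(2)/2 - 1/2 + log(3))


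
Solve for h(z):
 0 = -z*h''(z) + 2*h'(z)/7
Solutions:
 h(z) = C1 + C2*z^(9/7)


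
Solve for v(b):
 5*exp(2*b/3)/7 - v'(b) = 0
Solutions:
 v(b) = C1 + 15*exp(2*b/3)/14


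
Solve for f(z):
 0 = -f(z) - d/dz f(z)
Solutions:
 f(z) = C1*exp(-z)


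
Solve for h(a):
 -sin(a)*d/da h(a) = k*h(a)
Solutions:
 h(a) = C1*exp(k*(-log(cos(a) - 1) + log(cos(a) + 1))/2)


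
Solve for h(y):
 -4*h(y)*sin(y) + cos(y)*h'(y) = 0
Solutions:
 h(y) = C1/cos(y)^4


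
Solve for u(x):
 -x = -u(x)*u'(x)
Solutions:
 u(x) = -sqrt(C1 + x^2)
 u(x) = sqrt(C1 + x^2)


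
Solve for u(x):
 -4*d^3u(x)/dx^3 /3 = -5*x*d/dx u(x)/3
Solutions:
 u(x) = C1 + Integral(C2*airyai(10^(1/3)*x/2) + C3*airybi(10^(1/3)*x/2), x)


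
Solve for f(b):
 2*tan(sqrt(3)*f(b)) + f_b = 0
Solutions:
 f(b) = sqrt(3)*(pi - asin(C1*exp(-2*sqrt(3)*b)))/3
 f(b) = sqrt(3)*asin(C1*exp(-2*sqrt(3)*b))/3


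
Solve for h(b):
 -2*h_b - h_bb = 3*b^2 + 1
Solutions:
 h(b) = C1 + C2*exp(-2*b) - b^3/2 + 3*b^2/4 - 5*b/4


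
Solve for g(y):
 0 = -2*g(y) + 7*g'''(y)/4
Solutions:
 g(y) = C3*exp(2*7^(2/3)*y/7) + (C1*sin(sqrt(3)*7^(2/3)*y/7) + C2*cos(sqrt(3)*7^(2/3)*y/7))*exp(-7^(2/3)*y/7)


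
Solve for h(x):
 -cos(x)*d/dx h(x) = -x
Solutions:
 h(x) = C1 + Integral(x/cos(x), x)


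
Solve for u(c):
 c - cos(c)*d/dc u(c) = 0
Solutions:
 u(c) = C1 + Integral(c/cos(c), c)


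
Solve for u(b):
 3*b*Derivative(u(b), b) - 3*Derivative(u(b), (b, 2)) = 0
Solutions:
 u(b) = C1 + C2*erfi(sqrt(2)*b/2)


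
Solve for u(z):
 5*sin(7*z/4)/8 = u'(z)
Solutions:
 u(z) = C1 - 5*cos(7*z/4)/14


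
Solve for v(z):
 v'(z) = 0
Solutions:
 v(z) = C1


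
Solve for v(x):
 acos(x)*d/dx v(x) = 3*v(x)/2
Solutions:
 v(x) = C1*exp(3*Integral(1/acos(x), x)/2)


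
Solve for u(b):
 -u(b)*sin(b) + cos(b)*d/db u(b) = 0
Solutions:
 u(b) = C1/cos(b)


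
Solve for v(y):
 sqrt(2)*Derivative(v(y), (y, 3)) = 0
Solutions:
 v(y) = C1 + C2*y + C3*y^2


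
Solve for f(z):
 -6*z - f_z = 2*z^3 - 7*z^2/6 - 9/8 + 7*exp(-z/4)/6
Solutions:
 f(z) = C1 - z^4/2 + 7*z^3/18 - 3*z^2 + 9*z/8 + 14*exp(-z/4)/3


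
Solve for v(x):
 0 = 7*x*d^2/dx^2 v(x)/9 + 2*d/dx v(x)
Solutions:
 v(x) = C1 + C2/x^(11/7)


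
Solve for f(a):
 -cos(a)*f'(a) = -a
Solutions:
 f(a) = C1 + Integral(a/cos(a), a)


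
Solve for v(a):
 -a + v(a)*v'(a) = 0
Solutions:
 v(a) = -sqrt(C1 + a^2)
 v(a) = sqrt(C1 + a^2)


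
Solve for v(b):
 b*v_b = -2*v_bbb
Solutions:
 v(b) = C1 + Integral(C2*airyai(-2^(2/3)*b/2) + C3*airybi(-2^(2/3)*b/2), b)


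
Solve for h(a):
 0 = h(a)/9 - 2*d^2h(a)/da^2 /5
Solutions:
 h(a) = C1*exp(-sqrt(10)*a/6) + C2*exp(sqrt(10)*a/6)


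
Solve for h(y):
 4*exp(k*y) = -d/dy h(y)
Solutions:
 h(y) = C1 - 4*exp(k*y)/k


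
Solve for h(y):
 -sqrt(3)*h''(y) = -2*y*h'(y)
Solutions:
 h(y) = C1 + C2*erfi(3^(3/4)*y/3)


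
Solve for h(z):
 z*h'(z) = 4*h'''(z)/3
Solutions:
 h(z) = C1 + Integral(C2*airyai(6^(1/3)*z/2) + C3*airybi(6^(1/3)*z/2), z)


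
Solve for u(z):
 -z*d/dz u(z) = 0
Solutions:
 u(z) = C1


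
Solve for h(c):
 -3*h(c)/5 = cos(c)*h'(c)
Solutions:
 h(c) = C1*(sin(c) - 1)^(3/10)/(sin(c) + 1)^(3/10)


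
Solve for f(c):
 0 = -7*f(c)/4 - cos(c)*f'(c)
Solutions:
 f(c) = C1*(sin(c) - 1)^(7/8)/(sin(c) + 1)^(7/8)


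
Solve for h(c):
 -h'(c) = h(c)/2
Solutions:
 h(c) = C1*exp(-c/2)


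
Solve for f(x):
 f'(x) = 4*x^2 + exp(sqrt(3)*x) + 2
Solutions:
 f(x) = C1 + 4*x^3/3 + 2*x + sqrt(3)*exp(sqrt(3)*x)/3


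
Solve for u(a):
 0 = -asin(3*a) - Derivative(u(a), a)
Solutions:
 u(a) = C1 - a*asin(3*a) - sqrt(1 - 9*a^2)/3


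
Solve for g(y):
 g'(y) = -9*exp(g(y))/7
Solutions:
 g(y) = log(1/(C1 + 9*y)) + log(7)


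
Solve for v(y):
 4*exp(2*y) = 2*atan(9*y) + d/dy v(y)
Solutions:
 v(y) = C1 - 2*y*atan(9*y) + 2*exp(2*y) + log(81*y^2 + 1)/9


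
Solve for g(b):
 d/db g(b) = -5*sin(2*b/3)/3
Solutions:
 g(b) = C1 + 5*cos(2*b/3)/2


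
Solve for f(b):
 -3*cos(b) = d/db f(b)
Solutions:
 f(b) = C1 - 3*sin(b)


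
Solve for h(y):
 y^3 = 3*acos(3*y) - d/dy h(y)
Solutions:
 h(y) = C1 - y^4/4 + 3*y*acos(3*y) - sqrt(1 - 9*y^2)


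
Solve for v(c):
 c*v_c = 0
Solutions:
 v(c) = C1


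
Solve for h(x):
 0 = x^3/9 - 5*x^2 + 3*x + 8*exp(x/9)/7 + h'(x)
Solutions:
 h(x) = C1 - x^4/36 + 5*x^3/3 - 3*x^2/2 - 72*exp(x/9)/7


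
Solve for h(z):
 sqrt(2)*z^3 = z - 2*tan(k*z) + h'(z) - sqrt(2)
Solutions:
 h(z) = C1 + sqrt(2)*z^4/4 - z^2/2 + sqrt(2)*z + 2*Piecewise((-log(cos(k*z))/k, Ne(k, 0)), (0, True))


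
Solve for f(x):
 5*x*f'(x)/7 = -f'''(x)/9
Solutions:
 f(x) = C1 + Integral(C2*airyai(-45^(1/3)*7^(2/3)*x/7) + C3*airybi(-45^(1/3)*7^(2/3)*x/7), x)


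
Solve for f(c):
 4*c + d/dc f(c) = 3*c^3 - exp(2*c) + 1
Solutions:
 f(c) = C1 + 3*c^4/4 - 2*c^2 + c - exp(2*c)/2


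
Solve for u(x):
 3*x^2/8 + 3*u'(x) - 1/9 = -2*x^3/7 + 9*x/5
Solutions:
 u(x) = C1 - x^4/42 - x^3/24 + 3*x^2/10 + x/27


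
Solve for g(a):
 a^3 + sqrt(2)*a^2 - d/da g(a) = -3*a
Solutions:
 g(a) = C1 + a^4/4 + sqrt(2)*a^3/3 + 3*a^2/2


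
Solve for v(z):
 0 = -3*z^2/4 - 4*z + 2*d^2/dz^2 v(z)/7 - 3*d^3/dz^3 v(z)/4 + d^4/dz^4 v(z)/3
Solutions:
 v(z) = C1 + C2*z + C3*exp(z*(63 - sqrt(1281))/56) + C4*exp(z*(sqrt(1281) + 63)/56) + 7*z^4/32 + 889*z^3/192 + 17101*z^2/512


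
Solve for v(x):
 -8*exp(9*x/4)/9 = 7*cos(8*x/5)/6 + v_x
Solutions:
 v(x) = C1 - 32*exp(9*x/4)/81 - 35*sin(8*x/5)/48


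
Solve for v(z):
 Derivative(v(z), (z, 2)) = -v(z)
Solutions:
 v(z) = C1*sin(z) + C2*cos(z)


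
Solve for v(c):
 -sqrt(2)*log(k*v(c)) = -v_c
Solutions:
 li(k*v(c))/k = C1 + sqrt(2)*c


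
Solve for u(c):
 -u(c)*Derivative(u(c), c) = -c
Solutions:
 u(c) = -sqrt(C1 + c^2)
 u(c) = sqrt(C1 + c^2)


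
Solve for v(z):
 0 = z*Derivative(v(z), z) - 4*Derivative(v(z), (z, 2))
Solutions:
 v(z) = C1 + C2*erfi(sqrt(2)*z/4)


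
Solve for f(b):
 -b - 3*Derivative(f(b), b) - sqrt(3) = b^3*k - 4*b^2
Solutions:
 f(b) = C1 - b^4*k/12 + 4*b^3/9 - b^2/6 - sqrt(3)*b/3


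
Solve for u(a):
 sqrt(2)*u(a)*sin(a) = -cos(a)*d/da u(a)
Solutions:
 u(a) = C1*cos(a)^(sqrt(2))


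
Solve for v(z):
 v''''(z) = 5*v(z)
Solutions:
 v(z) = C1*exp(-5^(1/4)*z) + C2*exp(5^(1/4)*z) + C3*sin(5^(1/4)*z) + C4*cos(5^(1/4)*z)


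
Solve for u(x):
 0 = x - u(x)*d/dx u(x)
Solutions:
 u(x) = -sqrt(C1 + x^2)
 u(x) = sqrt(C1 + x^2)


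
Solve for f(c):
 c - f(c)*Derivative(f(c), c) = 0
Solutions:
 f(c) = -sqrt(C1 + c^2)
 f(c) = sqrt(C1 + c^2)


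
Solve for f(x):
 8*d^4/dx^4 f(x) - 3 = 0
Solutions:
 f(x) = C1 + C2*x + C3*x^2 + C4*x^3 + x^4/64


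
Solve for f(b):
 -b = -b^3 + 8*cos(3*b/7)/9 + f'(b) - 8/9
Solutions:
 f(b) = C1 + b^4/4 - b^2/2 + 8*b/9 - 56*sin(3*b/7)/27


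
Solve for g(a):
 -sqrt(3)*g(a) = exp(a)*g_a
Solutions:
 g(a) = C1*exp(sqrt(3)*exp(-a))


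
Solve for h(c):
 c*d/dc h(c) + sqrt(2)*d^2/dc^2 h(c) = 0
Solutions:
 h(c) = C1 + C2*erf(2^(1/4)*c/2)


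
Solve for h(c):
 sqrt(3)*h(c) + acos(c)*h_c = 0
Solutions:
 h(c) = C1*exp(-sqrt(3)*Integral(1/acos(c), c))


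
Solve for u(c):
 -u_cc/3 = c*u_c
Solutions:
 u(c) = C1 + C2*erf(sqrt(6)*c/2)


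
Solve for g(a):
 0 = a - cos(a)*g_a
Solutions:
 g(a) = C1 + Integral(a/cos(a), a)


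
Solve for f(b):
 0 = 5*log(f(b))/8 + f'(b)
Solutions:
 li(f(b)) = C1 - 5*b/8


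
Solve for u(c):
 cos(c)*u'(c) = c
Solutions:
 u(c) = C1 + Integral(c/cos(c), c)


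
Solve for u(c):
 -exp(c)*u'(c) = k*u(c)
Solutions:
 u(c) = C1*exp(k*exp(-c))


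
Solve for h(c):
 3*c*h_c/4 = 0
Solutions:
 h(c) = C1


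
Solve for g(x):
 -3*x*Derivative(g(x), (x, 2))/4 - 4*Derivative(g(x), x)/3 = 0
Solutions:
 g(x) = C1 + C2/x^(7/9)


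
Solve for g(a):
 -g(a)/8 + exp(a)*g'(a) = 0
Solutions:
 g(a) = C1*exp(-exp(-a)/8)


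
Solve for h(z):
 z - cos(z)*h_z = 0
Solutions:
 h(z) = C1 + Integral(z/cos(z), z)


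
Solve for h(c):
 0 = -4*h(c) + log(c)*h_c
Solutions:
 h(c) = C1*exp(4*li(c))


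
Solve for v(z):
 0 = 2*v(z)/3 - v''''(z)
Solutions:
 v(z) = C1*exp(-2^(1/4)*3^(3/4)*z/3) + C2*exp(2^(1/4)*3^(3/4)*z/3) + C3*sin(2^(1/4)*3^(3/4)*z/3) + C4*cos(2^(1/4)*3^(3/4)*z/3)


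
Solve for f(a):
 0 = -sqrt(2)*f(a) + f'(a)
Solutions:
 f(a) = C1*exp(sqrt(2)*a)
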